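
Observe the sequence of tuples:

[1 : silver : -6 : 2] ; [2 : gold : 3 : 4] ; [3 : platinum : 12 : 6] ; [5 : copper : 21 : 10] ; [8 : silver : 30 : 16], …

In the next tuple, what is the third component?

39

Third component: -6, 3, 12, 21, 30 → 39 (+9 each step).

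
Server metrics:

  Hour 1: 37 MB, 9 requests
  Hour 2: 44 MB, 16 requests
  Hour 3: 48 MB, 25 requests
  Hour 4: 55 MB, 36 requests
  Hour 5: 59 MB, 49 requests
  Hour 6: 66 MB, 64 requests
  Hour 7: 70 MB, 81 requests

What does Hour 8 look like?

77 MB, 100 requests

MB: alternating steps +7, +4, +7, +4, …; 37, 44, 48, 55, 59, 66, 70 → 77.
Requests: 9, 16, 25, 36, 49, 64, 81 → 100 (perfect squares: 3², 4², 5², …).
Putting it together: 77 MB, 100 requests.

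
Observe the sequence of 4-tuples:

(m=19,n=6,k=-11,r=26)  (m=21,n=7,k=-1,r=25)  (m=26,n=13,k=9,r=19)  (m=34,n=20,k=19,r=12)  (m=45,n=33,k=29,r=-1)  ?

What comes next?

(m=59,n=53,k=39,r=-21)

M — differences are 2, 5, 8, … (increasing by 3 each time): 19, 21, 26, 34, 45 → 59.
For the n, each term is the sum of the two before it: 6, 7, 13, 20, 33 → 53.
K — +10 each step: -11, -1, 9, 19, 29 → 39.
R: 26, 25, 19, 12, -1 → -21 (together with the n always sums to 32).
Putting it together: (m=59,n=53,k=39,r=-21).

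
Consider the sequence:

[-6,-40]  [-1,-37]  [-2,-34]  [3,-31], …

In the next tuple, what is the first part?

2

First part goes -6, -1, -2, 3 → 2 (alternating steps +5, −1, +5, −1, …).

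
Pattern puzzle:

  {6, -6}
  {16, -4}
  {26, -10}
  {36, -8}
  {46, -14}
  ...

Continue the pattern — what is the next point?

First component — +10 each step: 6, 16, 26, 36, 46 → 56.
Second component: alternating steps +2, −6, +2, −6, …, so -6, -4, -10, -8, -14 → -12.
So the next point is {56, -12}.

{56, -12}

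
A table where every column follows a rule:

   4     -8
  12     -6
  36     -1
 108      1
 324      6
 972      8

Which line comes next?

First component: ×3 each step, so 4, 12, 36, 108, 324, 972 → 2916.
Second component — alternating steps +2, +5, +2, +5, …: -8, -6, -1, 1, 6, 8 → 13.
Combining the parts gives 2916  13.

2916  13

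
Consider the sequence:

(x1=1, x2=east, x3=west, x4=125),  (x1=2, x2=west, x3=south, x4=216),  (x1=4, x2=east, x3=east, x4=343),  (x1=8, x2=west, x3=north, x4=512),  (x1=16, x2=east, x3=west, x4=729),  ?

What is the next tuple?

X1: ×2 each step, so 1, 2, 4, 8, 16 → 32.
X2: alternates east ↔ west, so east, west, east, west, east → west.
X3: west, south, east, north, west → south (repeats west → south → east → north).
X4 — perfect cubes: 5³, 6³, 7³, …: 125, 216, 343, 512, 729 → 1000.
Putting it together: (x1=32, x2=west, x3=south, x4=1000).

(x1=32, x2=west, x3=south, x4=1000)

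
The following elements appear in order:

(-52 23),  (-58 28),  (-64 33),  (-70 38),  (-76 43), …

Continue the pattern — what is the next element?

First value — −6 each step: -52, -58, -64, -70, -76 → -82.
Second value: 23, 28, 33, 38, 43 → 48 (+5 each step).
So the next element is (-82 48).

(-82 48)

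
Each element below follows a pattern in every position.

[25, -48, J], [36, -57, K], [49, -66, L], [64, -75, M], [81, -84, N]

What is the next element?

First entry: perfect squares: 5², 6², 7², …; 25, 36, 49, 64, 81 → 100.
Second entry — −9 each step: -48, -57, -66, -75, -84 → -93.
Letter — letters move forward 1 place in the alphabet: J, K, L, M, N → O.
Combining the parts gives [100, -93, O].

[100, -93, O]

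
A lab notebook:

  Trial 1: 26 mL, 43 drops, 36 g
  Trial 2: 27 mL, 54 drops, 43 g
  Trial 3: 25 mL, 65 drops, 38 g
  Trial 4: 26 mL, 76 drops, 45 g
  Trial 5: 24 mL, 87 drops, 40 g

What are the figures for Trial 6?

ML: alternating steps +1, −2, +1, −2, …; 26, 27, 25, 26, 24 → 25.
For the drops, +11 each step: 43, 54, 65, 76, 87 → 98.
G: 36, 43, 38, 45, 40 → 47 (alternating steps +7, −5, +7, −5, …).
So the next line is 25 mL, 98 drops, 47 g.

25 mL, 98 drops, 47 g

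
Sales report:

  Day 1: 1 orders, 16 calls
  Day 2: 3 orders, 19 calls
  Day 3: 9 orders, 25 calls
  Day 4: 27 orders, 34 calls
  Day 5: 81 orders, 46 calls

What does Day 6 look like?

Orders: ×3 each step; 1, 3, 9, 27, 81 → 243.
Calls goes 16, 19, 25, 34, 46 → 61 (differences are 3, 6, 9, … (increasing by 3 each time)).
Combining the parts gives 243 orders, 61 calls.

243 orders, 61 calls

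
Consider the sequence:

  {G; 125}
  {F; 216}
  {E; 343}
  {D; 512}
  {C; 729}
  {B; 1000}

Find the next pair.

{A; 1331}

Letter goes G, F, E, D, C, B → A (letters move back 1 place in the alphabet).
Second slot: perfect cubes: 5³, 6³, 7³, …; 125, 216, 343, 512, 729, 1000 → 1331.
So the next pair is {A; 1331}.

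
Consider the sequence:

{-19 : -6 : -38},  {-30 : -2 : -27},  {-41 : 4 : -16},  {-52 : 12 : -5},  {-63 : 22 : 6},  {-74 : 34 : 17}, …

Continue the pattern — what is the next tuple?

First entry — −11 each step: -19, -30, -41, -52, -63, -74 → -85.
For the second entry, differences are 4, 6, 8, … (increasing by 2 each time): -6, -2, 4, 12, 22, 34 → 48.
Third entry: +11 each step, so -38, -27, -16, -5, 6, 17 → 28.
Combining the parts gives {-85 : 48 : 28}.

{-85 : 48 : 28}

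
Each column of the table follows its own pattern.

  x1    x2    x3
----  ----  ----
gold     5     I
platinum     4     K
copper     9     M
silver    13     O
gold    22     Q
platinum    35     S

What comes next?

copper  57  U

Column x1: repeats gold → platinum → copper → silver, so gold, platinum, copper, silver, gold, platinum → copper.
Column x2: each term is the sum of the two before it; 5, 4, 9, 13, 22, 35 → 57.
Column x3: letters move forward 2 places in the alphabet; I, K, M, O, Q, S → U.
Combining the parts gives copper  57  U.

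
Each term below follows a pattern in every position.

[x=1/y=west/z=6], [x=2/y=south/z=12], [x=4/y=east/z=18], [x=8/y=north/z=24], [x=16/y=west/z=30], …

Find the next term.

[x=32/y=south/z=36]

X: ×2 each step, so 1, 2, 4, 8, 16 → 32.
Y goes west, south, east, north, west → south (repeats west → south → east → north).
Z — +6 each step: 6, 12, 18, 24, 30 → 36.
Putting it together: [x=32/y=south/z=36].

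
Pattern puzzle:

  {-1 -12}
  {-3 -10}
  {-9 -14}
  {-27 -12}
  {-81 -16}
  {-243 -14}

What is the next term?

{-729 -18}

For the first part, ×3 each step: -1, -3, -9, -27, -81, -243 → -729.
Second part: -12, -10, -14, -12, -16, -14 → -18 (alternating steps +2, −4, +2, −4, …).
So the next term is {-729 -18}.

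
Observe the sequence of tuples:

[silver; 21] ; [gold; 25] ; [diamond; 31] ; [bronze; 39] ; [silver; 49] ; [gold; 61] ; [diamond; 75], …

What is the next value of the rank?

Rank — repeats silver → gold → diamond → bronze: silver, gold, diamond, bronze, silver, gold, diamond → bronze.

bronze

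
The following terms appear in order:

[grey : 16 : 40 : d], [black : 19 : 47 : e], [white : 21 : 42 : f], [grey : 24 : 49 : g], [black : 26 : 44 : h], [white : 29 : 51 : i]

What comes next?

Shade goes grey, black, white, grey, black, white → grey (repeats grey → black → white).
Second coordinate: 16, 19, 21, 24, 26, 29 → 31 (alternating steps +3, +2, +3, +2, …).
Third coordinate: alternating steps +7, −5, +7, −5, …; 40, 47, 42, 49, 44, 51 → 46.
Letter: d, e, f, g, h, i → j (letters move forward 1 place in the alphabet).
So the next term is [grey : 31 : 46 : j].

[grey : 31 : 46 : j]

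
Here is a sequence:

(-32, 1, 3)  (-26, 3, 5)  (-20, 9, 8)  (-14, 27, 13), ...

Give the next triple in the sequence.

First entry: -32, -26, -20, -14 → -8 (+6 each step).
Second entry: ×3 each step, so 1, 3, 9, 27 → 81.
For the third entry, each term is the sum of the two before it: 3, 5, 8, 13 → 21.
So the next triple is (-8, 81, 21).

(-8, 81, 21)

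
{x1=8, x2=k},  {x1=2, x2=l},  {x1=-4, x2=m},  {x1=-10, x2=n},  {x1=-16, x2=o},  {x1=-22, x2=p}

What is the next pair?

{x1=-28, x2=q}

For the x1, −6 each step: 8, 2, -4, -10, -16, -22 → -28.
X2: letters move forward 1 place in the alphabet; k, l, m, n, o, p → q.
Combining the parts gives {x1=-28, x2=q}.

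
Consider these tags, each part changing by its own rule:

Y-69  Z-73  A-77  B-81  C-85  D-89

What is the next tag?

Letter — letters move forward 1 place in the alphabet, wrapping Z→A: Y, Z, A, B, C, D → E.
Second component: +4 each step; 69, 73, 77, 81, 85, 89 → 93.
So the next tag is E-93.

E-93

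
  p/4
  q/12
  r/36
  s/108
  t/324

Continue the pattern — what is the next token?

For the letter, letters move forward 1 place in the alphabet: p, q, r, s, t → u.
Second component: ×3 each step, so 4, 12, 36, 108, 324 → 972.
Combining the parts gives u/972.

u/972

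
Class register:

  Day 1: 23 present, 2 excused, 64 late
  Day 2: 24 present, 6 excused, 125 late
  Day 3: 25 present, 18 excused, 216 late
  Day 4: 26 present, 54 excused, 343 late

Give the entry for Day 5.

Present: +1 each step, so 23, 24, 25, 26 → 27.
Excused — ×3 each step: 2, 6, 18, 54 → 162.
Late: perfect cubes: 4³, 5³, 6³, …, so 64, 125, 216, 343 → 512.
Putting it together: 27 present, 162 excused, 512 late.

27 present, 162 excused, 512 late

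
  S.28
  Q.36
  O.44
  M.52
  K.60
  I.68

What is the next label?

G.76

Letter: S, Q, O, M, K, I → G (letters move back 2 places in the alphabet).
Second component: 28, 36, 44, 52, 60, 68 → 76 (+8 each step).
Combining the parts gives G.76.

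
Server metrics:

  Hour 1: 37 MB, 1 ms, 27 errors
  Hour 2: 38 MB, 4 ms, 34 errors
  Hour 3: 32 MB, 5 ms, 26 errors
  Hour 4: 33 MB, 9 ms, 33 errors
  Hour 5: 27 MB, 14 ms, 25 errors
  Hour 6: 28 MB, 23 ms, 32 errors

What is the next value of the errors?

24

For the errors, alternating steps +7, −8, +7, −8, …: 27, 34, 26, 33, 25, 32 → 24.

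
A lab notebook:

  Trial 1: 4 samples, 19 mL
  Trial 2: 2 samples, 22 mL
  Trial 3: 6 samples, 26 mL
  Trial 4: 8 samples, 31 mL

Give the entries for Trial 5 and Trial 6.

Samples goes 4, 2, 6, 8 → 14 → 22 (each term is the sum of the two before it).
For the mL, differences are 3, 4, 5, … (increasing by 1 each time): 19, 22, 26, 31 → 37 → 44.
So the next two lines are 14 samples, 37 mL and 22 samples, 44 mL.

14 samples, 37 mL; 22 samples, 44 mL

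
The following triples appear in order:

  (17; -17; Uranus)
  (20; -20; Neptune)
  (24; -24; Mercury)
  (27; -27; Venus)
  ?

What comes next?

(31; -31; Earth)

First value goes 17, 20, 24, 27 → 31 (alternating steps +3, +4, +3, +4, …).
For the second value, always the negative of the first value: -17, -20, -24, -27 → -31.
Planet goes Uranus, Neptune, Mercury, Venus → Earth (runs through the planets Mercury→Neptune).
Putting it together: (31; -31; Earth).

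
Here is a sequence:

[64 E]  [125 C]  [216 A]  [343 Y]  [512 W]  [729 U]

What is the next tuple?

[1000 S]

First coordinate: perfect cubes: 4³, 5³, 6³, …; 64, 125, 216, 343, 512, 729 → 1000.
Letter: letters move back 2 places in the alphabet, wrapping A→Z, so E, C, A, Y, W, U → S.
Putting it together: [1000 S].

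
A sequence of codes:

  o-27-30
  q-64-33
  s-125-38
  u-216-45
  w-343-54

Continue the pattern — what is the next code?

y-512-65

Letter: letters move forward 2 places in the alphabet; o, q, s, u, w → y.
Second component: perfect cubes: 3³, 4³, 5³, …; 27, 64, 125, 216, 343 → 512.
Third component: differences are 3, 5, 7, … (increasing by 2 each time), so 30, 33, 38, 45, 54 → 65.
Combining the parts gives y-512-65.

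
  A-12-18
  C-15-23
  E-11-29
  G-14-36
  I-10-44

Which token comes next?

K-13-53

For the letter, letters move forward 2 places in the alphabet: A, C, E, G, I → K.
Second component: alternating steps +3, −4, +3, −4, …, so 12, 15, 11, 14, 10 → 13.
Third component: 18, 23, 29, 36, 44 → 53 (differences are 5, 6, 7, … (increasing by 1 each time)).
So the next token is K-13-53.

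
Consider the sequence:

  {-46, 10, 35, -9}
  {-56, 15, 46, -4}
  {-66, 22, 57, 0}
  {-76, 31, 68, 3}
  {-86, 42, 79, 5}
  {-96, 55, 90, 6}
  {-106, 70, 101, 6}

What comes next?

For the first entry, −10 each step: -46, -56, -66, -76, -86, -96, -106 → -116.
Second entry — differences are 5, 7, 9, … (increasing by 2 each time): 10, 15, 22, 31, 42, 55, 70 → 87.
For the third entry, +11 each step: 35, 46, 57, 68, 79, 90, 101 → 112.
Fourth entry: differences are 5, 4, 3, … (decreasing by 1 each time); -9, -4, 0, 3, 5, 6, 6 → 5.
So the next 4-tuple is {-116, 87, 112, 5}.

{-116, 87, 112, 5}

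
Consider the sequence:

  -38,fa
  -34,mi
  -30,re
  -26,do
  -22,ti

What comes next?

First entry: +4 each step; -38, -34, -30, -26, -22 → -18.
Note: fa, mi, re, do, ti → la (runs backward through the solfège scale do→ti).
Putting it together: -18,la.

-18,la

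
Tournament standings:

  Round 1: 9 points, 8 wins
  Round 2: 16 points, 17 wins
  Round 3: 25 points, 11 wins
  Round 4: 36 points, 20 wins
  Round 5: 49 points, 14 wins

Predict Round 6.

Points: perfect squares: 3², 4², 5², …, so 9, 16, 25, 36, 49 → 64.
Wins: alternating steps +9, −6, +9, −6, …; 8, 17, 11, 20, 14 → 23.
Combining the parts gives 64 points, 23 wins.

64 points, 23 wins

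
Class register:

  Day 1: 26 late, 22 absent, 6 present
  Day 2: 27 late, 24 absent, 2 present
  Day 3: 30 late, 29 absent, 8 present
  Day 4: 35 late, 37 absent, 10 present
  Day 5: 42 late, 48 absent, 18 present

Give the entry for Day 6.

51 late, 62 absent, 28 present

Late — differences are 1, 3, 5, … (increasing by 2 each time): 26, 27, 30, 35, 42 → 51.
For the absent, differences are 2, 5, 8, … (increasing by 3 each time): 22, 24, 29, 37, 48 → 62.
Present: each term is the sum of the two before it; 6, 2, 8, 10, 18 → 28.
Combining the parts gives 51 late, 62 absent, 28 present.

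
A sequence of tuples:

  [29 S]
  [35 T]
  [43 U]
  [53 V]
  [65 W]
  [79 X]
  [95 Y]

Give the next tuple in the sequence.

For the first component, differences are 6, 8, 10, … (increasing by 2 each time): 29, 35, 43, 53, 65, 79, 95 → 113.
Letter — letters move forward 1 place in the alphabet: S, T, U, V, W, X, Y → Z.
Combining the parts gives [113 Z].

[113 Z]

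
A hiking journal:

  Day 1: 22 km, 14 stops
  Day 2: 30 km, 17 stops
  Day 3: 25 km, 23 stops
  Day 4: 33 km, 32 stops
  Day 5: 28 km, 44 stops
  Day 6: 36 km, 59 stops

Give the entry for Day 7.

Km — alternating steps +8, −5, +8, −5, …: 22, 30, 25, 33, 28, 36 → 31.
Stops: differences are 3, 6, 9, … (increasing by 3 each time); 14, 17, 23, 32, 44, 59 → 77.
So the next record is 31 km, 77 stops.

31 km, 77 stops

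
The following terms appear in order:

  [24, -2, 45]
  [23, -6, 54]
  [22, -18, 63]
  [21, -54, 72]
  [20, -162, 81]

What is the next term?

First part: −1 each step; 24, 23, 22, 21, 20 → 19.
Second part goes -2, -6, -18, -54, -162 → -486 (×3 each step).
Third part: +9 each step, so 45, 54, 63, 72, 81 → 90.
So the next term is [19, -486, 90].

[19, -486, 90]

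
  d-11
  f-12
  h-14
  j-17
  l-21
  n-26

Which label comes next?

Letter goes d, f, h, j, l, n → p (letters move forward 2 places in the alphabet).
Second component: differences are 1, 2, 3, … (increasing by 1 each time); 11, 12, 14, 17, 21, 26 → 32.
Putting it together: p-32.

p-32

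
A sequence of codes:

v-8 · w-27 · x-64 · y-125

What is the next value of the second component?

216

For the second component, perfect cubes: 2³, 3³, 4³, …: 8, 27, 64, 125 → 216.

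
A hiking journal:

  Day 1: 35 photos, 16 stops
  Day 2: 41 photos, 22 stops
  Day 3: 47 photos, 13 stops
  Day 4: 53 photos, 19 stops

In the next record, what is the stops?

10

For the stops, alternating steps +6, −9, +6, −9, …: 16, 22, 13, 19 → 10.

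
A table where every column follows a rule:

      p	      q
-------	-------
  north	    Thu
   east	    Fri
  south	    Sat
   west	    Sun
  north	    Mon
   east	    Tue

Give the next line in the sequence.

south  Wed

For the column p, repeats north → east → south → west: north, east, south, west, north, east → south.
Column q: Thu, Fri, Sat, Sun, Mon, Tue → Wed (runs through the weekdays Mon→Sun).
Combining the parts gives south  Wed.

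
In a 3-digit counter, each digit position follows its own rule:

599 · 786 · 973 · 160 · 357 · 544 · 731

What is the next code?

928

First digit: +2 each step, mod 10, so 5, 7, 9, 1, 3, 5, 7 → 9.
Second digit: −1 each step, mod 10, so 9, 8, 7, 6, 5, 4, 3 → 2.
Third digit goes 9, 6, 3, 0, 7, 4, 1 → 8 (−3 each step, mod 10).
So the next code is 928.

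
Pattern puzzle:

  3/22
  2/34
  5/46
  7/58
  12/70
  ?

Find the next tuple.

First part: each term is the sum of the two before it, so 3, 2, 5, 7, 12 → 19.
Second part: +12 each step; 22, 34, 46, 58, 70 → 82.
So the next tuple is 19/82.

19/82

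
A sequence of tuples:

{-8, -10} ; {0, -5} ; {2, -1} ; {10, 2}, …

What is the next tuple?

For the first slot, alternating steps +8, +2, +8, +2, …: -8, 0, 2, 10 → 12.
Second slot: differences are 5, 4, 3, … (decreasing by 1 each time), so -10, -5, -1, 2 → 4.
Putting it together: {12, 4}.

{12, 4}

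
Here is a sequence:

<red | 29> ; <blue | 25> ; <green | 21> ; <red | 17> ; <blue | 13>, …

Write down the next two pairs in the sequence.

Colour — repeats red → blue → green: red, blue, green, red, blue → green → red.
For the second value, −4 each step: 29, 25, 21, 17, 13 → 9 → 5.
So the next two pairs are <green | 9> and <red | 5>.

<green | 9>, <red | 5>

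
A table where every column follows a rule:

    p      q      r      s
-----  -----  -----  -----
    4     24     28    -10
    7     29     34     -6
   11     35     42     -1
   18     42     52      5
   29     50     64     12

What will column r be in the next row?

Column r — differences are 6, 8, 10, … (increasing by 2 each time): 28, 34, 42, 52, 64 → 78.

78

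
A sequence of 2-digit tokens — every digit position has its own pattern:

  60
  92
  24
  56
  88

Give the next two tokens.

10 then 42

First digit — +3 each step, mod 10: 6, 9, 2, 5, 8 → 1 → 4.
Second digit: 0, 2, 4, 6, 8 → 0 → 2 (+2 each step, mod 10).
So the next two tokens are 10 and 42.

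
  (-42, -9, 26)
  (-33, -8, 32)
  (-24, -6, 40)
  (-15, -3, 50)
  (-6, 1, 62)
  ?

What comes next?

First component: +9 each step; -42, -33, -24, -15, -6 → 3.
Second component — differences are 1, 2, 3, … (increasing by 1 each time): -9, -8, -6, -3, 1 → 6.
Third component: differences are 6, 8, 10, … (increasing by 2 each time), so 26, 32, 40, 50, 62 → 76.
So the next term is (3, 6, 76).

(3, 6, 76)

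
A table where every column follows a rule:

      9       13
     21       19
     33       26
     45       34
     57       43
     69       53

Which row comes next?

81  64

First component: +12 each step; 9, 21, 33, 45, 57, 69 → 81.
Second component: differences are 6, 7, 8, … (increasing by 1 each time), so 13, 19, 26, 34, 43, 53 → 64.
So the next row is 81  64.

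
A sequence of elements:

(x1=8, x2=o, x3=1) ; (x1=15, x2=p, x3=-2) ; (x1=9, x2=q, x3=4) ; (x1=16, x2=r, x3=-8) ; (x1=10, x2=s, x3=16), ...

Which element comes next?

X1: alternating steps +7, −6, +7, −6, …; 8, 15, 9, 16, 10 → 17.
X2: o, p, q, r, s → t (letters move forward 1 place in the alphabet).
For the x3, ×(-2) each step: 1, -2, 4, -8, 16 → -32.
Putting it together: (x1=17, x2=t, x3=-32).

(x1=17, x2=t, x3=-32)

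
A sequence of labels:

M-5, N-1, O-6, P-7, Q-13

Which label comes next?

R-20

Letter: M, N, O, P, Q → R (letters move forward 1 place in the alphabet).
Second component: each term is the sum of the two before it; 5, 1, 6, 7, 13 → 20.
So the next label is R-20.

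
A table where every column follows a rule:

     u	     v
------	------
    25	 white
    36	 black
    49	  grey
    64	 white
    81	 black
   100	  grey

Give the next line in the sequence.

121  white

Column u goes 25, 36, 49, 64, 81, 100 → 121 (perfect squares: 5², 6², 7², …).
Column v — repeats white → black → grey: white, black, grey, white, black, grey → white.
Combining the parts gives 121  white.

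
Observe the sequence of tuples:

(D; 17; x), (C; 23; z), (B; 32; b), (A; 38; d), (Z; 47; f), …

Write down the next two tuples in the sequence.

First letter: D, C, B, A, Z → Y → X (letters move back 1 place in the alphabet, wrapping A→Z).
For the second coordinate, alternating steps +6, +9, +6, +9, …: 17, 23, 32, 38, 47 → 53 → 62.
Second letter: x, z, b, d, f → h → j (letters move forward 2 places in the alphabet, wrapping Z→A).
So the next two tuples are (Y; 53; h) and (X; 62; j).

(Y; 53; h), (X; 62; j)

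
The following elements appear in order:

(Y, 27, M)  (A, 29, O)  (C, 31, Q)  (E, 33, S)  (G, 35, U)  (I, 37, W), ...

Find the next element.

(K, 39, Y)

First letter: letters move forward 2 places in the alphabet, wrapping Z→A, so Y, A, C, E, G, I → K.
Second component: 27, 29, 31, 33, 35, 37 → 39 (+2 each step).
Second letter goes M, O, Q, S, U, W → Y (letters move forward 2 places in the alphabet).
Putting it together: (K, 39, Y).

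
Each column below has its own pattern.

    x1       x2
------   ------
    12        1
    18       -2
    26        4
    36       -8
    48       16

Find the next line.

Column x1: differences are 6, 8, 10, … (increasing by 2 each time), so 12, 18, 26, 36, 48 → 62.
For the column x2, ×(-2) each step: 1, -2, 4, -8, 16 → -32.
Combining the parts gives 62  -32.

62  -32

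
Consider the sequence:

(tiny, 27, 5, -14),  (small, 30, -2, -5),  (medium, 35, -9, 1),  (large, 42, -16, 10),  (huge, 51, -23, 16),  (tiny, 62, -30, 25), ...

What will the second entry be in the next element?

75

Second entry goes 27, 30, 35, 42, 51, 62 → 75 (differences are 3, 5, 7, … (increasing by 2 each time)).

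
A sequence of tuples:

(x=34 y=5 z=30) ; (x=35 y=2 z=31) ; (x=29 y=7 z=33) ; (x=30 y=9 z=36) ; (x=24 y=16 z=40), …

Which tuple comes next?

(x=25 y=25 z=45)

X goes 34, 35, 29, 30, 24 → 25 (alternating steps +1, −6, +1, −6, …).
For the y, each term is the sum of the two before it: 5, 2, 7, 9, 16 → 25.
Z goes 30, 31, 33, 36, 40 → 45 (differences are 1, 2, 3, … (increasing by 1 each time)).
Putting it together: (x=25 y=25 z=45).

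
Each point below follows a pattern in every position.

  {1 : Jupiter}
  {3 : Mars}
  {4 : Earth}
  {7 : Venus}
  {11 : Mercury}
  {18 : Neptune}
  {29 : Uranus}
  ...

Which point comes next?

First slot goes 1, 3, 4, 7, 11, 18, 29 → 47 (each term is the sum of the two before it).
For the planet, runs backward through the planets Mercury→Neptune: Jupiter, Mars, Earth, Venus, Mercury, Neptune, Uranus → Saturn.
Putting it together: {47 : Saturn}.

{47 : Saturn}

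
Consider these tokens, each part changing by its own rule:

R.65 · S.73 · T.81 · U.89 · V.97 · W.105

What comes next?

Letter — letters move forward 1 place in the alphabet: R, S, T, U, V, W → X.
Second component — +8 each step: 65, 73, 81, 89, 97, 105 → 113.
Putting it together: X.113.

X.113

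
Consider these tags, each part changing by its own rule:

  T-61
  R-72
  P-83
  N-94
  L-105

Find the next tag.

For the letter, letters move back 2 places in the alphabet: T, R, P, N, L → J.
Second component — +11 each step: 61, 72, 83, 94, 105 → 116.
Putting it together: J-116.

J-116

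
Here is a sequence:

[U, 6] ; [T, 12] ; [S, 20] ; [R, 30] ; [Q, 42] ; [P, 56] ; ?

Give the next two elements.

Letter goes U, T, S, R, Q, P → O → N (letters move back 1 place in the alphabet).
Second entry: differences are 6, 8, 10, … (increasing by 2 each time), so 6, 12, 20, 30, 42, 56 → 72 → 90.
So the next two elements are [O, 72] and [N, 90].

[O, 72], [N, 90]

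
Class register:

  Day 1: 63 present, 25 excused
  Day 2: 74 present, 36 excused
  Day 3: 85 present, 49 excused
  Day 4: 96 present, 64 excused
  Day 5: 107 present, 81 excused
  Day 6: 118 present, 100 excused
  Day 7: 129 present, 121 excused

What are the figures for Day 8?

140 present, 144 excused

Present: +11 each step, so 63, 74, 85, 96, 107, 118, 129 → 140.
Excused — perfect squares: 5², 6², 7², …: 25, 36, 49, 64, 81, 100, 121 → 144.
So the next record is 140 present, 144 excused.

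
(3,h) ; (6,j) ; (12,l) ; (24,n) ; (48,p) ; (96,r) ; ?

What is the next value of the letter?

t

Letter: letters move forward 2 places in the alphabet, so h, j, l, n, p, r → t.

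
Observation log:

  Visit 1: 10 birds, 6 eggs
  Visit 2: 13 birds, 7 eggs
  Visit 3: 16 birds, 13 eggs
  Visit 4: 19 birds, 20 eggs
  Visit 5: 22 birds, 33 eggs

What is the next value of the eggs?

53

Birds: +3 each step, so 10, 13, 16, 19, 22 → 25.
Eggs — each term is the sum of the two before it: 6, 7, 13, 20, 33 → 53.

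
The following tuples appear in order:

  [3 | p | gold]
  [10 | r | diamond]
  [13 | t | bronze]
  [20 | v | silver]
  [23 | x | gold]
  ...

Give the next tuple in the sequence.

[30 | z | diamond]

First slot: alternating steps +7, +3, +7, +3, …; 3, 10, 13, 20, 23 → 30.
Letter: letters move forward 2 places in the alphabet; p, r, t, v, x → z.
Rank — repeats gold → diamond → bronze → silver: gold, diamond, bronze, silver, gold → diamond.
So the next tuple is [30 | z | diamond].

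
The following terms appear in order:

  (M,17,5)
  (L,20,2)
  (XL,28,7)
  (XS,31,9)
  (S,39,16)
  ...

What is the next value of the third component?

25

Size goes M, L, XL, XS, S → M (runs through clothing sizes XS→XL).
Second component — alternating steps +3, +8, +3, +8, …: 17, 20, 28, 31, 39 → 42.
Third component goes 5, 2, 7, 9, 16 → 25 (each term is the sum of the two before it).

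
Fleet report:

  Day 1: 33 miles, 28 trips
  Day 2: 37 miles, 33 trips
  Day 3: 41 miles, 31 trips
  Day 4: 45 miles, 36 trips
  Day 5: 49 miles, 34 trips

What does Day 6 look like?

Miles: 33, 37, 41, 45, 49 → 53 (+4 each step).
Trips: 28, 33, 31, 36, 34 → 39 (alternating steps +5, −2, +5, −2, …).
Combining the parts gives 53 miles, 39 trips.

53 miles, 39 trips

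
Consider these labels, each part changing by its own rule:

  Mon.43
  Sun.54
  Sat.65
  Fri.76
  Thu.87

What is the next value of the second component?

For the day, runs backward through the weekdays Mon→Sun: Mon, Sun, Sat, Fri, Thu → Wed.
Second component — +11 each step: 43, 54, 65, 76, 87 → 98.

98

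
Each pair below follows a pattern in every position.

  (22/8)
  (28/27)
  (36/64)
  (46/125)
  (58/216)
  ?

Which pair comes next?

First slot: differences are 6, 8, 10, … (increasing by 2 each time); 22, 28, 36, 46, 58 → 72.
Second slot — perfect cubes: 2³, 3³, 4³, …: 8, 27, 64, 125, 216 → 343.
Combining the parts gives (72/343).

(72/343)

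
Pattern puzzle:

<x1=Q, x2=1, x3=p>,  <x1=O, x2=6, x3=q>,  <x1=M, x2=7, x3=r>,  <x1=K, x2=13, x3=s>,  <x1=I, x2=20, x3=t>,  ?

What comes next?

<x1=G, x2=33, x3=u>

X1: Q, O, M, K, I → G (letters move back 2 places in the alphabet).
For the x2, each term is the sum of the two before it: 1, 6, 7, 13, 20 → 33.
X3 goes p, q, r, s, t → u (letters move forward 1 place in the alphabet).
So the next element is <x1=G, x2=33, x3=u>.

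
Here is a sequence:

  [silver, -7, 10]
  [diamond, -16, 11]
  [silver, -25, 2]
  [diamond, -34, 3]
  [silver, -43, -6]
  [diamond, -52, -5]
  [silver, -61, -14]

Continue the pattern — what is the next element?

[diamond, -70, -13]

Rank goes silver, diamond, silver, diamond, silver, diamond, silver → diamond (alternates silver ↔ diamond).
Second entry: −9 each step, so -7, -16, -25, -34, -43, -52, -61 → -70.
Third entry — alternating steps +1, −9, +1, −9, …: 10, 11, 2, 3, -6, -5, -14 → -13.
Combining the parts gives [diamond, -70, -13].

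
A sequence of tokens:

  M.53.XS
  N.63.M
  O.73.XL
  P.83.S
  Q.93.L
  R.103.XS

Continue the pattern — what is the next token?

For the letter, letters move forward 1 place in the alphabet: M, N, O, P, Q, R → S.
Second component — +10 each step: 53, 63, 73, 83, 93, 103 → 113.
Size — repeats XS → M → XL → S → L: XS, M, XL, S, L, XS → M.
Combining the parts gives S.113.M.

S.113.M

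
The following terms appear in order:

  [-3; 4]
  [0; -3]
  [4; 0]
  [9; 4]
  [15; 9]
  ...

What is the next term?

[22; 15]

First value — differences are 3, 4, 5, … (increasing by 1 each time): -3, 0, 4, 9, 15 → 22.
For the second value, always the previous value of the first value: 4, -3, 0, 4, 9 → 15.
So the next term is [22; 15].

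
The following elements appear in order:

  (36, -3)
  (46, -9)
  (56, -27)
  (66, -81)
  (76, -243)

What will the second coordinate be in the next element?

-729

For the second coordinate, ×3 each step: -3, -9, -27, -81, -243 → -729.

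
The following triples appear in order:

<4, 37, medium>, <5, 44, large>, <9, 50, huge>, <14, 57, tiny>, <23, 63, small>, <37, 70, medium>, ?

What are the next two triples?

First coordinate — each term is the sum of the two before it: 4, 5, 9, 14, 23, 37 → 60 → 97.
Second coordinate — alternating steps +7, +6, +7, +6, …: 37, 44, 50, 57, 63, 70 → 76 → 83.
Size goes medium, large, huge, tiny, small, medium → large → huge (repeats medium → large → huge → tiny → small).
Putting the parts together: <60, 76, large> and then <97, 83, huge>.

<60, 76, large>, <97, 83, huge>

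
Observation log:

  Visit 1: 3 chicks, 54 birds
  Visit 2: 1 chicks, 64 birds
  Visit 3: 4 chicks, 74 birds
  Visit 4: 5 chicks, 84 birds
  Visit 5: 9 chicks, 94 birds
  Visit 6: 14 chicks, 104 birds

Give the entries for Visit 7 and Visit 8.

23 chicks, 114 birds; 37 chicks, 124 birds

Chicks goes 3, 1, 4, 5, 9, 14 → 23 → 37 (each term is the sum of the two before it).
For the birds, +10 each step: 54, 64, 74, 84, 94, 104 → 114 → 124.
So the next two records are 23 chicks, 114 birds and 37 chicks, 124 birds.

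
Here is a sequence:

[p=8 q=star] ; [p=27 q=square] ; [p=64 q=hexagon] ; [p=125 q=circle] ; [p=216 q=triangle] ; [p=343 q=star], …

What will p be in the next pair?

512

P: perfect cubes: 2³, 3³, 4³, …; 8, 27, 64, 125, 216, 343 → 512.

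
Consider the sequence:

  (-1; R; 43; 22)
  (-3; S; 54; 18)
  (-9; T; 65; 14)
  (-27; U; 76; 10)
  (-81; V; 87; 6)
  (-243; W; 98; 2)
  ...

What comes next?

First value: ×3 each step, so -1, -3, -9, -27, -81, -243 → -729.
Letter: letters move forward 1 place in the alphabet; R, S, T, U, V, W → X.
Third value — +11 each step: 43, 54, 65, 76, 87, 98 → 109.
Fourth value: 22, 18, 14, 10, 6, 2 → -2 (−4 each step).
Combining the parts gives (-729; X; 109; -2).

(-729; X; 109; -2)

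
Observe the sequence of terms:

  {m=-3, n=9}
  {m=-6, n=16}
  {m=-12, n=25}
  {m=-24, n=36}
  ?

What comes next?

M — ×2 each step: -3, -6, -12, -24 → -48.
N goes 9, 16, 25, 36 → 49 (perfect squares: 3², 4², 5², …).
Putting it together: {m=-48, n=49}.

{m=-48, n=49}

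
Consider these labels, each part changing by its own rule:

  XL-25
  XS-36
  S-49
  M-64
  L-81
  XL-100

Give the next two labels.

XS-121 then S-144

Size goes XL, XS, S, M, L, XL → XS → S (repeats XL → XS → S → M → L).
Second component: perfect squares: 5², 6², 7², …, so 25, 36, 49, 64, 81, 100 → 121 → 144.
Putting the parts together: XS-121 and then S-144.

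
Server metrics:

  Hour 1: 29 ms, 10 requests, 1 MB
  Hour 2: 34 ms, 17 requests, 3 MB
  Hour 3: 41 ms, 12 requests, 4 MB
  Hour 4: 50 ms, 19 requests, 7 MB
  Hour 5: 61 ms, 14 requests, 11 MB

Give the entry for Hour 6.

74 ms, 21 requests, 18 MB

Ms — differences are 5, 7, 9, … (increasing by 2 each time): 29, 34, 41, 50, 61 → 74.
Requests goes 10, 17, 12, 19, 14 → 21 (alternating steps +7, −5, +7, −5, …).
MB: each term is the sum of the two before it, so 1, 3, 4, 7, 11 → 18.
So the next row is 74 ms, 21 requests, 18 MB.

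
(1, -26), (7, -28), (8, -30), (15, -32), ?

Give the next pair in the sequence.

First part: 1, 7, 8, 15 → 23 (each term is the sum of the two before it).
For the second part, −2 each step: -26, -28, -30, -32 → -34.
Combining the parts gives (23, -34).

(23, -34)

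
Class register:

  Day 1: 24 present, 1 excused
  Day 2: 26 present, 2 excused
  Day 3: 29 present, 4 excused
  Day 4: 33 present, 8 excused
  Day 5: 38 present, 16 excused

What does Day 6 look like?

Present: 24, 26, 29, 33, 38 → 44 (differences are 2, 3, 4, … (increasing by 1 each time)).
Excused: ×2 each step, so 1, 2, 4, 8, 16 → 32.
Combining the parts gives 44 present, 32 excused.

44 present, 32 excused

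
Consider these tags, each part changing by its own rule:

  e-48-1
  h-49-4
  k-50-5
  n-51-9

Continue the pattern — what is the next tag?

Letter: letters move forward 3 places in the alphabet; e, h, k, n → q.
Second component: 48, 49, 50, 51 → 52 (+1 each step).
Third component: each term is the sum of the two before it; 1, 4, 5, 9 → 14.
Putting it together: q-52-14.

q-52-14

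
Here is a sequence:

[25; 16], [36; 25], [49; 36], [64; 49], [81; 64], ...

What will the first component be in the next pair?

100

First component: perfect squares: 5², 6², 7², …; 25, 36, 49, 64, 81 → 100.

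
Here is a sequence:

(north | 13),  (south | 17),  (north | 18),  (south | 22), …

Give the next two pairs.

Direction: alternates north ↔ south; north, south, north, south → north → south.
Second entry goes 13, 17, 18, 22 → 23 → 27 (alternating steps +4, +1, +4, +1, …).
Putting the parts together: (north | 23) and then (south | 27).

(north | 23), (south | 27)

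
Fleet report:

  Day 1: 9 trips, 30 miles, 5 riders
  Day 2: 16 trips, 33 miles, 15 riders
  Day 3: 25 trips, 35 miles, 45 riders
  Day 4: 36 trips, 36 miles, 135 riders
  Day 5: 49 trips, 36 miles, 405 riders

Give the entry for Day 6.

64 trips, 35 miles, 1215 riders

Trips goes 9, 16, 25, 36, 49 → 64 (perfect squares: 3², 4², 5², …).
Miles goes 30, 33, 35, 36, 36 → 35 (differences are 3, 2, 1, … (decreasing by 1 each time)).
For the riders, ×3 each step: 5, 15, 45, 135, 405 → 1215.
So the next line is 64 trips, 35 miles, 1215 riders.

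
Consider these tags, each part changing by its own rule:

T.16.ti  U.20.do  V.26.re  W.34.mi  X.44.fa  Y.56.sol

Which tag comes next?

Letter: letters move forward 1 place in the alphabet, so T, U, V, W, X, Y → Z.
Second component goes 16, 20, 26, 34, 44, 56 → 70 (differences are 4, 6, 8, … (increasing by 2 each time)).
Note goes ti, do, re, mi, fa, sol → la (runs through the solfège scale do→ti).
Combining the parts gives Z.70.la.

Z.70.la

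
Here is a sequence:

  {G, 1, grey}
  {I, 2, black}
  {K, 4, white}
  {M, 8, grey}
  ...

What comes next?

Letter — letters move forward 2 places in the alphabet: G, I, K, M → O.
For the second coordinate, ×2 each step: 1, 2, 4, 8 → 16.
For the shade, repeats grey → black → white: grey, black, white, grey → black.
So the next tuple is {O, 16, black}.

{O, 16, black}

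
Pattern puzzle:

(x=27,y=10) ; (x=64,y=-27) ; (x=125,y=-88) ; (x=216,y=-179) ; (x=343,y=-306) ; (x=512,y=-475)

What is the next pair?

(x=729,y=-692)

X: perfect cubes: 3³, 4³, 5³, …; 27, 64, 125, 216, 343, 512 → 729.
Y: together with the x always sums to 37, so 10, -27, -88, -179, -306, -475 → -692.
So the next pair is (x=729,y=-692).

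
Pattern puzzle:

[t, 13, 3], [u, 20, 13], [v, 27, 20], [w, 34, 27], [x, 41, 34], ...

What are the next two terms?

Letter: letters move forward 1 place in the alphabet, so t, u, v, w, x → y → z.
Second part: +7 each step; 13, 20, 27, 34, 41 → 48 → 55.
Third part goes 3, 13, 20, 27, 34 → 41 → 48 (always the previous value of the second part).
So the next two terms are [y, 48, 41] and [z, 55, 48].

[y, 48, 41], [z, 55, 48]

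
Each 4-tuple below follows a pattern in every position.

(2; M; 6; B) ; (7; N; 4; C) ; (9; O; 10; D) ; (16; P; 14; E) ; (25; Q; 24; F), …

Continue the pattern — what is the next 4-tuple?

(41; R; 38; G)

First entry goes 2, 7, 9, 16, 25 → 41 (each term is the sum of the two before it).
First letter: letters move forward 1 place in the alphabet, so M, N, O, P, Q → R.
Third entry: each term is the sum of the two before it, so 6, 4, 10, 14, 24 → 38.
Second letter goes B, C, D, E, F → G (letters move forward 1 place in the alphabet).
Combining the parts gives (41; R; 38; G).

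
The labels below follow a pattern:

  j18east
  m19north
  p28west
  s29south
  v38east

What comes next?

y39north

Letter — letters move forward 3 places in the alphabet: j, m, p, s, v → y.
Second component: 18, 19, 28, 29, 38 → 39 (alternating steps +1, +9, +1, +9, …).
Direction goes east, north, west, south, east → north (repeats east → north → west → south).
Putting it together: y39north.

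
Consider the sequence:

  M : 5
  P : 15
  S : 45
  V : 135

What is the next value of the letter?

Y

For the letter, letters move forward 3 places in the alphabet: M, P, S, V → Y.
Second entry goes 5, 15, 45, 135 → 405 (×3 each step).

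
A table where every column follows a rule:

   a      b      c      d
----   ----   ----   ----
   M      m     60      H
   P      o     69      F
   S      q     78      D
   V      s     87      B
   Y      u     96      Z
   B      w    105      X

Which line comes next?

Column a — letters move forward 3 places in the alphabet, wrapping Z→A: M, P, S, V, Y, B → E.
Column b: m, o, q, s, u, w → y (letters move forward 2 places in the alphabet).
Column c: +9 each step, so 60, 69, 78, 87, 96, 105 → 114.
For the column d, letters move back 2 places in the alphabet, wrapping A→Z: H, F, D, B, Z, X → V.
Putting it together: E  y  114  V.

E  y  114  V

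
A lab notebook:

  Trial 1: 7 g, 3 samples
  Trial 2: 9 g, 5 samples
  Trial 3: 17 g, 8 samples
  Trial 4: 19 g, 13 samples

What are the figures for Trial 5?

For the g, alternating steps +2, +8, +2, +8, …: 7, 9, 17, 19 → 27.
Samples — each term is the sum of the two before it: 3, 5, 8, 13 → 21.
Putting it together: 27 g, 21 samples.

27 g, 21 samples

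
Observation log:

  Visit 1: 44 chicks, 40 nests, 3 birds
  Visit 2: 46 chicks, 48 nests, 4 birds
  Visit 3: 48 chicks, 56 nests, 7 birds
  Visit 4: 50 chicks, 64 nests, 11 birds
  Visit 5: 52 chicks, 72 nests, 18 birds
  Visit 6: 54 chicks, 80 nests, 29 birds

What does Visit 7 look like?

56 chicks, 88 nests, 47 birds

For the chicks, +2 each step: 44, 46, 48, 50, 52, 54 → 56.
Nests: +8 each step; 40, 48, 56, 64, 72, 80 → 88.
Birds: each term is the sum of the two before it, so 3, 4, 7, 11, 18, 29 → 47.
Putting it together: 56 chicks, 88 nests, 47 birds.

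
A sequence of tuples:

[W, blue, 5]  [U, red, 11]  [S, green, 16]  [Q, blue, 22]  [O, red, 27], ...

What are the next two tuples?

[M, green, 33], [K, blue, 38]

Letter goes W, U, S, Q, O → M → K (letters move back 2 places in the alphabet).
Colour goes blue, red, green, blue, red → green → blue (repeats blue → red → green).
Third coordinate goes 5, 11, 16, 22, 27 → 33 → 38 (alternating steps +6, +5, +6, +5, …).
Putting the parts together: [M, green, 33] and then [K, blue, 38].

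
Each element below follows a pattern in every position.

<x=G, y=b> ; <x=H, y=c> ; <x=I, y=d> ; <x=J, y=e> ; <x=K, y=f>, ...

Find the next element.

<x=L, y=g>

X: letters move forward 1 place in the alphabet, so G, H, I, J, K → L.
Y: letters move forward 1 place in the alphabet; b, c, d, e, f → g.
Combining the parts gives <x=L, y=g>.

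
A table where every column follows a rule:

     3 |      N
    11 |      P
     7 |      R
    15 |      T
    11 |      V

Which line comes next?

19  X

First component: alternating steps +8, −4, +8, −4, …; 3, 11, 7, 15, 11 → 19.
Letter: letters move forward 2 places in the alphabet, so N, P, R, T, V → X.
Combining the parts gives 19  X.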